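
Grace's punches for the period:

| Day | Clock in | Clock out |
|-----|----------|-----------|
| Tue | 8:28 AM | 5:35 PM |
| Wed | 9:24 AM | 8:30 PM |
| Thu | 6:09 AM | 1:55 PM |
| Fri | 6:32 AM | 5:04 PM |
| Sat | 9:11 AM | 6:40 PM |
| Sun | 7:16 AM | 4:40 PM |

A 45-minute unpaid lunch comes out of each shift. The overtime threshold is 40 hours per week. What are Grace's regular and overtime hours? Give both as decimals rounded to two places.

Tue: 8:28 AM–5:35 PM = 9 h 7 min; less 45 min break → 8 h 22 min
Wed: 9:24 AM–8:30 PM = 11 h 6 min; less 45 min break → 10 h 21 min
Thu: 6:09 AM–1:55 PM = 7 h 46 min; less 45 min break → 7 h 1 min
Fri: 6:32 AM–5:04 PM = 10 h 32 min; less 45 min break → 9 h 47 min
Sat: 9:11 AM–6:40 PM = 9 h 29 min; less 45 min break → 8 h 44 min
Sun: 7:16 AM–4:40 PM = 9 h 24 min; less 45 min break → 8 h 39 min
Total worked: 52 h 54 min = 52.90 h.
Threshold 40 h → overtime 12 h 54 min, regular 40 h 0 min.

Regular 40.00 hours, overtime 12.90 hours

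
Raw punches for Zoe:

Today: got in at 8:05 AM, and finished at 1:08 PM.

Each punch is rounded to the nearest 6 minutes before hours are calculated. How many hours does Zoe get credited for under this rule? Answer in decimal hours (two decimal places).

Today: in 8:05 AM→8:06 AM, out 1:08 PM→1:06 PM; 5 h 0 min

5.00 hours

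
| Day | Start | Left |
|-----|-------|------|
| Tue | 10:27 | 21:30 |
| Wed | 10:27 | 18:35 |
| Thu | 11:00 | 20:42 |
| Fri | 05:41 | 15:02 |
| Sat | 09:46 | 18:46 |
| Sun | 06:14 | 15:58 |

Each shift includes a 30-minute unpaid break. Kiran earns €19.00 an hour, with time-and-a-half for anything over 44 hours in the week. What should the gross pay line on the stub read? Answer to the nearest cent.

Tue: 10:27–21:30 = 11 h 3 min; less 30 min break → 10 h 33 min
Wed: 10:27–18:35 = 8 h 8 min; less 30 min break → 7 h 38 min
Thu: 11:00–20:42 = 9 h 42 min; less 30 min break → 9 h 12 min
Fri: 05:41–15:02 = 9 h 21 min; less 30 min break → 8 h 51 min
Sat: 09:46–18:46 = 9 h 0 min; less 30 min break → 8 h 30 min
Sun: 06:14–15:58 = 9 h 44 min; less 30 min break → 9 h 14 min
Total worked: 53 h 58 min = 3238 min.
Regular 44 h 0 min = 2640 min at €19.00/h; overtime 9 h 58 min = 598 min at €28.50/h.
Pay = (2640 × €19.00 + 598 × €28.50) ÷ 60 = €1120.05.

€1120.05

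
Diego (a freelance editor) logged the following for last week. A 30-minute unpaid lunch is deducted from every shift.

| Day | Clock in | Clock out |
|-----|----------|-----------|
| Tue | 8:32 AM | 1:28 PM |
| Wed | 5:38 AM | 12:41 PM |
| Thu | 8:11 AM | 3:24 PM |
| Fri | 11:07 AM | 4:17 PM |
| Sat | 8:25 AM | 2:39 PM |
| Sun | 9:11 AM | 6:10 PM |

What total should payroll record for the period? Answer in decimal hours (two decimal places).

36.58 hours

Tue: 8:32 AM–1:28 PM = 4 h 56 min; less 30 min break → 4 h 26 min
Wed: 5:38 AM–12:41 PM = 7 h 3 min; less 30 min break → 6 h 33 min
Thu: 8:11 AM–3:24 PM = 7 h 13 min; less 30 min break → 6 h 43 min
Fri: 11:07 AM–4:17 PM = 5 h 10 min; less 30 min break → 4 h 40 min
Sat: 8:25 AM–2:39 PM = 6 h 14 min; less 30 min break → 5 h 44 min
Sun: 9:11 AM–6:10 PM = 8 h 59 min; less 30 min break → 8 h 29 min
Total: 4 h 26 min + 6 h 33 min + 6 h 43 min + 4 h 40 min + 5 h 44 min + 8 h 29 min = 36 h 35 min.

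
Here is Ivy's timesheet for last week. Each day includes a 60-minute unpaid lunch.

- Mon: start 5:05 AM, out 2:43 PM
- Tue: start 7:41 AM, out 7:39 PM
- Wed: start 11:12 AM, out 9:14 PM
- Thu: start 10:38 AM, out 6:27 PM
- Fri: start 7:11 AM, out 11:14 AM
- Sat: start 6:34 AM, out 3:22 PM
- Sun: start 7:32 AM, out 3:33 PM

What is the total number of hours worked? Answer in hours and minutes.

53 h 19 min

Mon: 5:05 AM–2:43 PM = 9 h 38 min; less 60 min break → 8 h 38 min
Tue: 7:41 AM–7:39 PM = 11 h 58 min; less 60 min break → 10 h 58 min
Wed: 11:12 AM–9:14 PM = 10 h 2 min; less 60 min break → 9 h 2 min
Thu: 10:38 AM–6:27 PM = 7 h 49 min; less 60 min break → 6 h 49 min
Fri: 7:11 AM–11:14 AM = 4 h 3 min; less 60 min break → 3 h 3 min
Sat: 6:34 AM–3:22 PM = 8 h 48 min; less 60 min break → 7 h 48 min
Sun: 7:32 AM–3:33 PM = 8 h 1 min; less 60 min break → 7 h 1 min
Total: 8 h 38 min + 10 h 58 min + 9 h 2 min + 6 h 49 min + 3 h 3 min + 7 h 48 min + 7 h 1 min = 53 h 19 min.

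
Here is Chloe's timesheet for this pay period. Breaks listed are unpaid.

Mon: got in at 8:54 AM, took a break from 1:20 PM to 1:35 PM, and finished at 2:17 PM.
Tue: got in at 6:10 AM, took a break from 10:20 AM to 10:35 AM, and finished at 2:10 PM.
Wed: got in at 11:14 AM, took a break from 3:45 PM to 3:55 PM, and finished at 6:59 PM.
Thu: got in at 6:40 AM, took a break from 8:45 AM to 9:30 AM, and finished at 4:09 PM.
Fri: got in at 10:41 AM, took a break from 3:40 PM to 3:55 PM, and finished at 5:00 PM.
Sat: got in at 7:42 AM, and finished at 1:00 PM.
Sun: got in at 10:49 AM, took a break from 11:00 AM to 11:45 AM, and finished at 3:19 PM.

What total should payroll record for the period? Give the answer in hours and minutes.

44 h 19 min

Mon: 8:54 AM–2:17 PM = 5 h 23 min; less 15 min break → 5 h 8 min
Tue: 6:10 AM–2:10 PM = 8 h 0 min; less 15 min break → 7 h 45 min
Wed: 11:14 AM–6:59 PM = 7 h 45 min; less 10 min break → 7 h 35 min
Thu: 6:40 AM–4:09 PM = 9 h 29 min; less 45 min break → 8 h 44 min
Fri: 10:41 AM–5:00 PM = 6 h 19 min; less 15 min break → 6 h 4 min
Sat: 7:42 AM–1:00 PM = 5 h 18 min
Sun: 10:49 AM–3:19 PM = 4 h 30 min; less 45 min break → 3 h 45 min
Total: 5 h 8 min + 7 h 45 min + 7 h 35 min + 8 h 44 min + 6 h 4 min + 5 h 18 min + 3 h 45 min = 44 h 19 min.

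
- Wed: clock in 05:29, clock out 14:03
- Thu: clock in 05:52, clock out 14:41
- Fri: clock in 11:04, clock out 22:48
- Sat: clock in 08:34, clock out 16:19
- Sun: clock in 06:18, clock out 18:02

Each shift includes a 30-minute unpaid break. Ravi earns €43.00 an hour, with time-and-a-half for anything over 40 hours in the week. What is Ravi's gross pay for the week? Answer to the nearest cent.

Wed: 05:29–14:03 = 8 h 34 min; less 30 min break → 8 h 4 min
Thu: 05:52–14:41 = 8 h 49 min; less 30 min break → 8 h 19 min
Fri: 11:04–22:48 = 11 h 44 min; less 30 min break → 11 h 14 min
Sat: 08:34–16:19 = 7 h 45 min; less 30 min break → 7 h 15 min
Sun: 06:18–18:02 = 11 h 44 min; less 30 min break → 11 h 14 min
Total worked: 46 h 6 min = 2766 min.
Regular 40 h 0 min = 2400 min at €43.00/h; overtime 6 h 6 min = 366 min at €64.50/h.
Pay = (2400 × €43.00 + 366 × €64.50) ÷ 60 = €2113.45.

€2113.45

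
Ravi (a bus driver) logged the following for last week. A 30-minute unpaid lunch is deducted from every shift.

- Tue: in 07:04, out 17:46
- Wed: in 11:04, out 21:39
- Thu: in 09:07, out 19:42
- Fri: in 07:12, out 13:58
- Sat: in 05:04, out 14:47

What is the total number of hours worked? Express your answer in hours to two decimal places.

Tue: 07:04–17:46 = 10 h 42 min; less 30 min break → 10 h 12 min
Wed: 11:04–21:39 = 10 h 35 min; less 30 min break → 10 h 5 min
Thu: 09:07–19:42 = 10 h 35 min; less 30 min break → 10 h 5 min
Fri: 07:12–13:58 = 6 h 46 min; less 30 min break → 6 h 16 min
Sat: 05:04–14:47 = 9 h 43 min; less 30 min break → 9 h 13 min
Total: 10 h 12 min + 10 h 5 min + 10 h 5 min + 6 h 16 min + 9 h 13 min = 45 h 51 min.

45.85 hours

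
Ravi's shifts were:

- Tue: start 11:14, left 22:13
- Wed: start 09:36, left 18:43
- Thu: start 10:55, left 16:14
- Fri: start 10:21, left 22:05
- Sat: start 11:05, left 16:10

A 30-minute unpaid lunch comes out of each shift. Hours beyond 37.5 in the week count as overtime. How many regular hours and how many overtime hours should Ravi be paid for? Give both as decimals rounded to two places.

Regular 37.50 hours, overtime 2.23 hours

Tue: 11:14–22:13 = 10 h 59 min; less 30 min break → 10 h 29 min
Wed: 09:36–18:43 = 9 h 7 min; less 30 min break → 8 h 37 min
Thu: 10:55–16:14 = 5 h 19 min; less 30 min break → 4 h 49 min
Fri: 10:21–22:05 = 11 h 44 min; less 30 min break → 11 h 14 min
Sat: 11:05–16:10 = 5 h 5 min; less 30 min break → 4 h 35 min
Total worked: 39 h 44 min = 39.73 h.
Threshold 37.5 h → overtime 2 h 14 min, regular 37 h 30 min.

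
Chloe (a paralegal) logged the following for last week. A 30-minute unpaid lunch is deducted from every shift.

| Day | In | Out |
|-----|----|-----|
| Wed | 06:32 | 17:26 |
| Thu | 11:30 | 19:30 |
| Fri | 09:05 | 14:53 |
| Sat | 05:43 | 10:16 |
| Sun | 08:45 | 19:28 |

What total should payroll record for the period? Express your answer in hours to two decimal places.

37.47 hours

Wed: 06:32–17:26 = 10 h 54 min; less 30 min break → 10 h 24 min
Thu: 11:30–19:30 = 8 h 0 min; less 30 min break → 7 h 30 min
Fri: 09:05–14:53 = 5 h 48 min; less 30 min break → 5 h 18 min
Sat: 05:43–10:16 = 4 h 33 min; less 30 min break → 4 h 3 min
Sun: 08:45–19:28 = 10 h 43 min; less 30 min break → 10 h 13 min
Total: 10 h 24 min + 7 h 30 min + 5 h 18 min + 4 h 3 min + 10 h 13 min = 37 h 28 min.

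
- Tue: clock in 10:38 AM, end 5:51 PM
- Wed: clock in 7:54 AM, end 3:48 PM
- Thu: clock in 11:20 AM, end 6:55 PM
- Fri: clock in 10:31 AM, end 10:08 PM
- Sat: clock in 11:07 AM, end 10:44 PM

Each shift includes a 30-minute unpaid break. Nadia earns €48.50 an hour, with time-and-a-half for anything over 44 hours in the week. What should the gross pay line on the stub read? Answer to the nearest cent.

€2106.52

Tue: 10:38 AM–5:51 PM = 7 h 13 min; less 30 min break → 6 h 43 min
Wed: 7:54 AM–3:48 PM = 7 h 54 min; less 30 min break → 7 h 24 min
Thu: 11:20 AM–6:55 PM = 7 h 35 min; less 30 min break → 7 h 5 min
Fri: 10:31 AM–10:08 PM = 11 h 37 min; less 30 min break → 11 h 7 min
Sat: 11:07 AM–10:44 PM = 11 h 37 min; less 30 min break → 11 h 7 min
Total worked: 43 h 26 min = 2606 min.
Regular 43 h 26 min = 2606 min at €48.50/h; overtime 0 h 0 min = 0 min at €72.75/h.
Pay = (2606 × €48.50 + 0 × €72.75) ÷ 60 = €2106.52.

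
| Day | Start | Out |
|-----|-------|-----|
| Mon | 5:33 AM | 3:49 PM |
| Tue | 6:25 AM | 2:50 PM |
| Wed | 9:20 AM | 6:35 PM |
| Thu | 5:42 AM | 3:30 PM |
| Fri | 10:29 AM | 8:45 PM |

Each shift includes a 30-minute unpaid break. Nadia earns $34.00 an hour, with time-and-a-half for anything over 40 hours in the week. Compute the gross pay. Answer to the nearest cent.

$1640.50

Mon: 5:33 AM–3:49 PM = 10 h 16 min; less 30 min break → 9 h 46 min
Tue: 6:25 AM–2:50 PM = 8 h 25 min; less 30 min break → 7 h 55 min
Wed: 9:20 AM–6:35 PM = 9 h 15 min; less 30 min break → 8 h 45 min
Thu: 5:42 AM–3:30 PM = 9 h 48 min; less 30 min break → 9 h 18 min
Fri: 10:29 AM–8:45 PM = 10 h 16 min; less 30 min break → 9 h 46 min
Total worked: 45 h 30 min = 2730 min.
Regular 40 h 0 min = 2400 min at $34.00/h; overtime 5 h 30 min = 330 min at $51.00/h.
Pay = (2400 × $34.00 + 330 × $51.00) ÷ 60 = $1640.50.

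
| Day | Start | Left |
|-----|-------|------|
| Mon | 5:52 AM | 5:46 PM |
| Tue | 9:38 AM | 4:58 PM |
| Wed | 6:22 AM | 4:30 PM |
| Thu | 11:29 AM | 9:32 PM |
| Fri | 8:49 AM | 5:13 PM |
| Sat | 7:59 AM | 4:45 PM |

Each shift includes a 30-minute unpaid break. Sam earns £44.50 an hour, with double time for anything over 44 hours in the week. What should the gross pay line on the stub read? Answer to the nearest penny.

Mon: 5:52 AM–5:46 PM = 11 h 54 min; less 30 min break → 11 h 24 min
Tue: 9:38 AM–4:58 PM = 7 h 20 min; less 30 min break → 6 h 50 min
Wed: 6:22 AM–4:30 PM = 10 h 8 min; less 30 min break → 9 h 38 min
Thu: 11:29 AM–9:32 PM = 10 h 3 min; less 30 min break → 9 h 33 min
Fri: 8:49 AM–5:13 PM = 8 h 24 min; less 30 min break → 7 h 54 min
Sat: 7:59 AM–4:45 PM = 8 h 46 min; less 30 min break → 8 h 16 min
Total worked: 53 h 35 min = 3215 min.
Regular 44 h 0 min = 2640 min at £44.50/h; overtime 9 h 35 min = 575 min at £89.00/h.
Pay = (2640 × £44.50 + 575 × £89.00) ÷ 60 = £2810.92.

£2810.92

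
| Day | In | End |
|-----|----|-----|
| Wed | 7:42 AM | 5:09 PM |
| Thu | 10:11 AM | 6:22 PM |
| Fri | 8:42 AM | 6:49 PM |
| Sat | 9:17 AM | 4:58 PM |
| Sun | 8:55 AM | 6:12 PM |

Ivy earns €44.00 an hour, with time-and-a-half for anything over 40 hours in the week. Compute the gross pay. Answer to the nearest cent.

Wed: 7:42 AM–5:09 PM = 9 h 27 min
Thu: 10:11 AM–6:22 PM = 8 h 11 min
Fri: 8:42 AM–6:49 PM = 10 h 7 min
Sat: 9:17 AM–4:58 PM = 7 h 41 min
Sun: 8:55 AM–6:12 PM = 9 h 17 min
Total worked: 44 h 43 min = 2683 min.
Regular 40 h 0 min = 2400 min at €44.00/h; overtime 4 h 43 min = 283 min at €66.00/h.
Pay = (2400 × €44.00 + 283 × €66.00) ÷ 60 = €2071.30.

€2071.30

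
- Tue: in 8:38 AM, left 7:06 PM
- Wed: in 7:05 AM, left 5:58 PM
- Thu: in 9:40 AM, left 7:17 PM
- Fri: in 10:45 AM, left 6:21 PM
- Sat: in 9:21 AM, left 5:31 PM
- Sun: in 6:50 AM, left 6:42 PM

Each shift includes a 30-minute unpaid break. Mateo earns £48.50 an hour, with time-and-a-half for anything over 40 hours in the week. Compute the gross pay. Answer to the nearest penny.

Tue: 8:38 AM–7:06 PM = 10 h 28 min; less 30 min break → 9 h 58 min
Wed: 7:05 AM–5:58 PM = 10 h 53 min; less 30 min break → 10 h 23 min
Thu: 9:40 AM–7:17 PM = 9 h 37 min; less 30 min break → 9 h 7 min
Fri: 10:45 AM–6:21 PM = 7 h 36 min; less 30 min break → 7 h 6 min
Sat: 9:21 AM–5:31 PM = 8 h 10 min; less 30 min break → 7 h 40 min
Sun: 6:50 AM–6:42 PM = 11 h 52 min; less 30 min break → 11 h 22 min
Total worked: 55 h 36 min = 3336 min.
Regular 40 h 0 min = 2400 min at £48.50/h; overtime 15 h 36 min = 936 min at £72.75/h.
Pay = (2400 × £48.50 + 936 × £72.75) ÷ 60 = £3074.90.

£3074.90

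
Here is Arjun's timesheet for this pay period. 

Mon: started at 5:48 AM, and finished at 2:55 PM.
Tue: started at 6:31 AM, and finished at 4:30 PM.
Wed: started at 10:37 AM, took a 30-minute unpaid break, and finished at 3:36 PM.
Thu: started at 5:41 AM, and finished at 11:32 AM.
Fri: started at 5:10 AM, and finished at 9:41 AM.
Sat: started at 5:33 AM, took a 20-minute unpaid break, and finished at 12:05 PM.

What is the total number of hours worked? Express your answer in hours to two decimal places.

Mon: 5:48 AM–2:55 PM = 9 h 7 min
Tue: 6:31 AM–4:30 PM = 9 h 59 min
Wed: 10:37 AM–3:36 PM = 4 h 59 min; less 30 min break → 4 h 29 min
Thu: 5:41 AM–11:32 AM = 5 h 51 min
Fri: 5:10 AM–9:41 AM = 4 h 31 min
Sat: 5:33 AM–12:05 PM = 6 h 32 min; less 20 min break → 6 h 12 min
Total: 9 h 7 min + 9 h 59 min + 4 h 29 min + 5 h 51 min + 4 h 31 min + 6 h 12 min = 40 h 9 min.

40.15 hours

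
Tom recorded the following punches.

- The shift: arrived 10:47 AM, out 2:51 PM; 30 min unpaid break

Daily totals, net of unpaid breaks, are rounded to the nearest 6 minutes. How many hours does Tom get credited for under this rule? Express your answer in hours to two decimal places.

3.60 hours

The shift: 10:47 AM–2:51 PM = 4 h 4 min − 30 min = 3 h 34 min → rounds to 3 h 36 min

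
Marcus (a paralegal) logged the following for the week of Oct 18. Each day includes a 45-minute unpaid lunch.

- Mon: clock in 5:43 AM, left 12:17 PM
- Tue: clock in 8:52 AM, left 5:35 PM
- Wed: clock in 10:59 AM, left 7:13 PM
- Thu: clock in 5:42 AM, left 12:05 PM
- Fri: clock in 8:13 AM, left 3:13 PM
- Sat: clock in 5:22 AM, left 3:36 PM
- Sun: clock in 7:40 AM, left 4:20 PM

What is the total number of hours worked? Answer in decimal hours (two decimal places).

50.55 hours

Mon: 5:43 AM–12:17 PM = 6 h 34 min; less 45 min break → 5 h 49 min
Tue: 8:52 AM–5:35 PM = 8 h 43 min; less 45 min break → 7 h 58 min
Wed: 10:59 AM–7:13 PM = 8 h 14 min; less 45 min break → 7 h 29 min
Thu: 5:42 AM–12:05 PM = 6 h 23 min; less 45 min break → 5 h 38 min
Fri: 8:13 AM–3:13 PM = 7 h 0 min; less 45 min break → 6 h 15 min
Sat: 5:22 AM–3:36 PM = 10 h 14 min; less 45 min break → 9 h 29 min
Sun: 7:40 AM–4:20 PM = 8 h 40 min; less 45 min break → 7 h 55 min
Total: 5 h 49 min + 7 h 58 min + 7 h 29 min + 5 h 38 min + 6 h 15 min + 9 h 29 min + 7 h 55 min = 50 h 33 min.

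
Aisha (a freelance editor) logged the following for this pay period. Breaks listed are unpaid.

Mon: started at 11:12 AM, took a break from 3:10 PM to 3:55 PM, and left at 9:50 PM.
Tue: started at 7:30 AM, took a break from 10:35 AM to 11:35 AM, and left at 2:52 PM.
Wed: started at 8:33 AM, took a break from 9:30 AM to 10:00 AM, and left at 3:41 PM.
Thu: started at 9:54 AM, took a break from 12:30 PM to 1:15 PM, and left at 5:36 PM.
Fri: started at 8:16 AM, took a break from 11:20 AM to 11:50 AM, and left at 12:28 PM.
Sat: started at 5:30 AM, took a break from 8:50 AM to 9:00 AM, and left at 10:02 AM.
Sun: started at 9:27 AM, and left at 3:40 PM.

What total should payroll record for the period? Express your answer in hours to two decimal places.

44.12 hours

Mon: 11:12 AM–9:50 PM = 10 h 38 min; less 45 min break → 9 h 53 min
Tue: 7:30 AM–2:52 PM = 7 h 22 min; less 60 min break → 6 h 22 min
Wed: 8:33 AM–3:41 PM = 7 h 8 min; less 30 min break → 6 h 38 min
Thu: 9:54 AM–5:36 PM = 7 h 42 min; less 45 min break → 6 h 57 min
Fri: 8:16 AM–12:28 PM = 4 h 12 min; less 30 min break → 3 h 42 min
Sat: 5:30 AM–10:02 AM = 4 h 32 min; less 10 min break → 4 h 22 min
Sun: 9:27 AM–3:40 PM = 6 h 13 min
Total: 9 h 53 min + 6 h 22 min + 6 h 38 min + 6 h 57 min + 3 h 42 min + 4 h 22 min + 6 h 13 min = 44 h 7 min.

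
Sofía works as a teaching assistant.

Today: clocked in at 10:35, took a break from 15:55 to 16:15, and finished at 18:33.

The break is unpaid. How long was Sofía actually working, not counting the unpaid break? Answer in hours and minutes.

7 h 38 min

Today: 10:35–18:33 = 7 h 58 min; less 20 min break → 7 h 38 min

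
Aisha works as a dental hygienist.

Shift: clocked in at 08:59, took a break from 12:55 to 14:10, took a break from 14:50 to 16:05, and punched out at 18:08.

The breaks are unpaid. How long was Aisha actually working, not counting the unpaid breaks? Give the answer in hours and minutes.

Shift: 08:59–18:08 = 9 h 9 min; less 150 min break → 6 h 39 min

6 h 39 min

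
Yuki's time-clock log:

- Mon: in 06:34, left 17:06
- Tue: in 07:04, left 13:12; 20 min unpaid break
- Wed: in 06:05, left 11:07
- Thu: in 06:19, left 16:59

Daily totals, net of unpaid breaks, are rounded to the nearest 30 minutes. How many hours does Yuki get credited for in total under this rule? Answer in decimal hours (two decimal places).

32.00 hours

Mon: 06:34–17:06 = 10 h 32 min → rounds to 10 h 30 min
Tue: 07:04–13:12 = 6 h 8 min − 20 min = 5 h 48 min → rounds to 6 h 0 min
Wed: 06:05–11:07 = 5 h 2 min → rounds to 5 h 0 min
Thu: 06:19–16:59 = 10 h 40 min → rounds to 10 h 30 min
Total credited: 32 h 0 min.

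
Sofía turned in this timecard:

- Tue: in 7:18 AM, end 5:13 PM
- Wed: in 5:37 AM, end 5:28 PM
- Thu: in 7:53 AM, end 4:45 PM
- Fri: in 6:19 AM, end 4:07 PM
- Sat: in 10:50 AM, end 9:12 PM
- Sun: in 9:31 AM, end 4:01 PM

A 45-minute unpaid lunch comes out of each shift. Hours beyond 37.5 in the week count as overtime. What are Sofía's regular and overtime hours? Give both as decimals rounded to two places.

Tue: 7:18 AM–5:13 PM = 9 h 55 min; less 45 min break → 9 h 10 min
Wed: 5:37 AM–5:28 PM = 11 h 51 min; less 45 min break → 11 h 6 min
Thu: 7:53 AM–4:45 PM = 8 h 52 min; less 45 min break → 8 h 7 min
Fri: 6:19 AM–4:07 PM = 9 h 48 min; less 45 min break → 9 h 3 min
Sat: 10:50 AM–9:12 PM = 10 h 22 min; less 45 min break → 9 h 37 min
Sun: 9:31 AM–4:01 PM = 6 h 30 min; less 45 min break → 5 h 45 min
Total worked: 52 h 48 min = 52.80 h.
Threshold 37.5 h → overtime 15 h 18 min, regular 37 h 30 min.

Regular 37.50 hours, overtime 15.30 hours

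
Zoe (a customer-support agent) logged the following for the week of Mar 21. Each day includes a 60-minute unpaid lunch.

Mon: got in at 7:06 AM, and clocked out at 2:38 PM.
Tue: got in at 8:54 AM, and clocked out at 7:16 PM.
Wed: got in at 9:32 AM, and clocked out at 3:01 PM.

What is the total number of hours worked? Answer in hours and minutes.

Mon: 7:06 AM–2:38 PM = 7 h 32 min; less 60 min break → 6 h 32 min
Tue: 8:54 AM–7:16 PM = 10 h 22 min; less 60 min break → 9 h 22 min
Wed: 9:32 AM–3:01 PM = 5 h 29 min; less 60 min break → 4 h 29 min
Total: 6 h 32 min + 9 h 22 min + 4 h 29 min = 20 h 23 min.

20 h 23 min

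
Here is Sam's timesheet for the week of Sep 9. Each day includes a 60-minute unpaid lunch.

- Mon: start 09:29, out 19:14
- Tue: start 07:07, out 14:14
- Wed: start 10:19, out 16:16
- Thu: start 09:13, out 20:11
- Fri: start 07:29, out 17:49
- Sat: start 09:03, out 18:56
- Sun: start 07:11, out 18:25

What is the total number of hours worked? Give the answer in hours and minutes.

58 h 14 min

Mon: 09:29–19:14 = 9 h 45 min; less 60 min break → 8 h 45 min
Tue: 07:07–14:14 = 7 h 7 min; less 60 min break → 6 h 7 min
Wed: 10:19–16:16 = 5 h 57 min; less 60 min break → 4 h 57 min
Thu: 09:13–20:11 = 10 h 58 min; less 60 min break → 9 h 58 min
Fri: 07:29–17:49 = 10 h 20 min; less 60 min break → 9 h 20 min
Sat: 09:03–18:56 = 9 h 53 min; less 60 min break → 8 h 53 min
Sun: 07:11–18:25 = 11 h 14 min; less 60 min break → 10 h 14 min
Total: 8 h 45 min + 6 h 7 min + 4 h 57 min + 9 h 58 min + 9 h 20 min + 8 h 53 min + 10 h 14 min = 58 h 14 min.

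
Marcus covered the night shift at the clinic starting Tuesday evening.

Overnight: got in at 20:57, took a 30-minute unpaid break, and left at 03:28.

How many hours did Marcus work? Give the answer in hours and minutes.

Overnight: 20:57 → midnight = 3 h 3 min; midnight → 03:28 = 3 h 28 min; span 6 h 31 min; less 30 min break → 6 h 1 min

6 h 1 min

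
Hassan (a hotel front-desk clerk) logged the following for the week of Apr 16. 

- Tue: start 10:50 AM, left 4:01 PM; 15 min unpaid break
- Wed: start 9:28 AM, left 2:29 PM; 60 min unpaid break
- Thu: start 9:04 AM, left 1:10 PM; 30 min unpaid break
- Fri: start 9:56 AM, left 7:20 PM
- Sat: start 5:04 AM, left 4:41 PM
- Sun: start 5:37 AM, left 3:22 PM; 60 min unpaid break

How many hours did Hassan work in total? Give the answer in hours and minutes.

42 h 19 min

Tue: 10:50 AM–4:01 PM = 5 h 11 min; less 15 min break → 4 h 56 min
Wed: 9:28 AM–2:29 PM = 5 h 1 min; less 60 min break → 4 h 1 min
Thu: 9:04 AM–1:10 PM = 4 h 6 min; less 30 min break → 3 h 36 min
Fri: 9:56 AM–7:20 PM = 9 h 24 min
Sat: 5:04 AM–4:41 PM = 11 h 37 min
Sun: 5:37 AM–3:22 PM = 9 h 45 min; less 60 min break → 8 h 45 min
Total: 4 h 56 min + 4 h 1 min + 3 h 36 min + 9 h 24 min + 11 h 37 min + 8 h 45 min = 42 h 19 min.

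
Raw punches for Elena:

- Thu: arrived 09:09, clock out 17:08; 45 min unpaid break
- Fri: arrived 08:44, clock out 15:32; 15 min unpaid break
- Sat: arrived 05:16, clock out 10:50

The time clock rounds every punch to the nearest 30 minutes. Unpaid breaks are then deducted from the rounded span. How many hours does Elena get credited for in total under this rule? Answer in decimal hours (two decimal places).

19.50 hours

Thu: in 09:09→09:00, out 17:08→17:00; 8 h 0 min − 45 min = 7 h 15 min
Fri: in 08:44→08:30, out 15:32→15:30; 7 h 0 min − 15 min = 6 h 45 min
Sat: in 05:16→05:30, out 10:50→11:00; 5 h 30 min
Total credited: 19 h 30 min.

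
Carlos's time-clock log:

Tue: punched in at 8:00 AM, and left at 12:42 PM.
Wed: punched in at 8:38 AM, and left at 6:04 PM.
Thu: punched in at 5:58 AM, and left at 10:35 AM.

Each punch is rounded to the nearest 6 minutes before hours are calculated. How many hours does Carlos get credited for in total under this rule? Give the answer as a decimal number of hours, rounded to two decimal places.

18.80 hours

Tue: in 8:00 AM→8:00 AM, out 12:42 PM→12:42 PM; 4 h 42 min
Wed: in 8:38 AM→8:36 AM, out 6:04 PM→6:06 PM; 9 h 30 min
Thu: in 5:58 AM→6:00 AM, out 10:35 AM→10:36 AM; 4 h 36 min
Total credited: 18 h 48 min.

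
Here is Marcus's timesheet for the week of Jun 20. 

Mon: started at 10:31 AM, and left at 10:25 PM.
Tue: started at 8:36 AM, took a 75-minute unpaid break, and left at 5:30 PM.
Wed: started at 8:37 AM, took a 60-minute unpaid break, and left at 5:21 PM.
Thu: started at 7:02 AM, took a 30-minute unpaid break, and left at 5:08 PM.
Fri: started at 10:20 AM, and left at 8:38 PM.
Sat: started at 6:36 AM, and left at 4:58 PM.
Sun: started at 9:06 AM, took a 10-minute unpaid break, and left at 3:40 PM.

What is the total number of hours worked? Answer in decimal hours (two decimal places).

63.95 hours

Mon: 10:31 AM–10:25 PM = 11 h 54 min
Tue: 8:36 AM–5:30 PM = 8 h 54 min; less 75 min break → 7 h 39 min
Wed: 8:37 AM–5:21 PM = 8 h 44 min; less 60 min break → 7 h 44 min
Thu: 7:02 AM–5:08 PM = 10 h 6 min; less 30 min break → 9 h 36 min
Fri: 10:20 AM–8:38 PM = 10 h 18 min
Sat: 6:36 AM–4:58 PM = 10 h 22 min
Sun: 9:06 AM–3:40 PM = 6 h 34 min; less 10 min break → 6 h 24 min
Total: 11 h 54 min + 7 h 39 min + 7 h 44 min + 9 h 36 min + 10 h 18 min + 10 h 22 min + 6 h 24 min = 63 h 57 min.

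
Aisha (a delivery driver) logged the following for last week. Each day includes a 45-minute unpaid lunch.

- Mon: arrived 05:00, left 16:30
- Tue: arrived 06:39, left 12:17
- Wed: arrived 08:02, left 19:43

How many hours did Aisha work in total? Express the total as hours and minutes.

Mon: 05:00–16:30 = 11 h 30 min; less 45 min break → 10 h 45 min
Tue: 06:39–12:17 = 5 h 38 min; less 45 min break → 4 h 53 min
Wed: 08:02–19:43 = 11 h 41 min; less 45 min break → 10 h 56 min
Total: 10 h 45 min + 4 h 53 min + 10 h 56 min = 26 h 34 min.

26 h 34 min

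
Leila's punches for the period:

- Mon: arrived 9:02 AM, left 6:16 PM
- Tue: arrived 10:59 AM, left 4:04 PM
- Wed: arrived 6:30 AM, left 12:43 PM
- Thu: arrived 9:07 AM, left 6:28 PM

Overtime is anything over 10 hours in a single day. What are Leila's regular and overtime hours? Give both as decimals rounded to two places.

Regular 29.88 hours, overtime 0.00 hours

Mon: 9:02 AM–6:16 PM = 9 h 14 min
Tue: 10:59 AM–4:04 PM = 5 h 5 min
Wed: 6:30 AM–12:43 PM = 6 h 13 min
Thu: 9:07 AM–6:28 PM = 9 h 21 min
Mon reg 9 h 14 min / OT 0 h 0 min; Tue reg 5 h 5 min / OT 0 h 0 min; Wed reg 6 h 13 min / OT 0 h 0 min; Thu reg 9 h 21 min / OT 0 h 0 min.
Totals: regular 29 h 53 min, overtime 0 h 0 min.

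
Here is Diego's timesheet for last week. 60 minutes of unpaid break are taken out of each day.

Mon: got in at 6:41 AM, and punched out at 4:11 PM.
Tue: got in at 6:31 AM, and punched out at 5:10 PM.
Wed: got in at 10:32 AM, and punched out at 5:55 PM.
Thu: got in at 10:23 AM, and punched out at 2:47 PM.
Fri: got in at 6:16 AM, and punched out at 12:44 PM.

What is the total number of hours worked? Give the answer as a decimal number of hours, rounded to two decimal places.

33.40 hours

Mon: 6:41 AM–4:11 PM = 9 h 30 min; less 60 min break → 8 h 30 min
Tue: 6:31 AM–5:10 PM = 10 h 39 min; less 60 min break → 9 h 39 min
Wed: 10:32 AM–5:55 PM = 7 h 23 min; less 60 min break → 6 h 23 min
Thu: 10:23 AM–2:47 PM = 4 h 24 min; less 60 min break → 3 h 24 min
Fri: 6:16 AM–12:44 PM = 6 h 28 min; less 60 min break → 5 h 28 min
Total: 8 h 30 min + 9 h 39 min + 6 h 23 min + 3 h 24 min + 5 h 28 min = 33 h 24 min.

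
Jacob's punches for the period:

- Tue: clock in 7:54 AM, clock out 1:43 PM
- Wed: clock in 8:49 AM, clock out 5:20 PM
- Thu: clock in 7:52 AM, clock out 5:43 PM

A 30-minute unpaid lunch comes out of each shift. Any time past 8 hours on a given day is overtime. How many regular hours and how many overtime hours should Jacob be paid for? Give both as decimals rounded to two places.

Tue: 7:54 AM–1:43 PM = 5 h 49 min; less 30 min break → 5 h 19 min
Wed: 8:49 AM–5:20 PM = 8 h 31 min; less 30 min break → 8 h 1 min
Thu: 7:52 AM–5:43 PM = 9 h 51 min; less 30 min break → 9 h 21 min
Tue reg 5 h 19 min / OT 0 h 0 min; Wed reg 8 h 0 min / OT 0 h 1 min; Thu reg 8 h 0 min / OT 1 h 21 min.
Totals: regular 21 h 19 min, overtime 1 h 22 min.

Regular 21.32 hours, overtime 1.37 hours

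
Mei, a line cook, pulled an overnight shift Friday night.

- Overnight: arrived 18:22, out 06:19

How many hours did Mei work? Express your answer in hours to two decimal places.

Overnight: 18:22 → midnight = 5 h 38 min; midnight → 06:19 = 6 h 19 min; span 11 h 57 min

11.95 hours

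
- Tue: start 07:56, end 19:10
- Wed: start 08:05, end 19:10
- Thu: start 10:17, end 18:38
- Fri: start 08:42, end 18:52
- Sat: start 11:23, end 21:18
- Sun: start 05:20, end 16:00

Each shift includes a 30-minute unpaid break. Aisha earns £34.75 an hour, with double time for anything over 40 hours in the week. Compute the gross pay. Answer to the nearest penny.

£2669.96

Tue: 07:56–19:10 = 11 h 14 min; less 30 min break → 10 h 44 min
Wed: 08:05–19:10 = 11 h 5 min; less 30 min break → 10 h 35 min
Thu: 10:17–18:38 = 8 h 21 min; less 30 min break → 7 h 51 min
Fri: 08:42–18:52 = 10 h 10 min; less 30 min break → 9 h 40 min
Sat: 11:23–21:18 = 9 h 55 min; less 30 min break → 9 h 25 min
Sun: 05:20–16:00 = 10 h 40 min; less 30 min break → 10 h 10 min
Total worked: 58 h 25 min = 3505 min.
Regular 40 h 0 min = 2400 min at £34.75/h; overtime 18 h 25 min = 1105 min at £69.50/h.
Pay = (2400 × £34.75 + 1105 × £69.50) ÷ 60 = £2669.96.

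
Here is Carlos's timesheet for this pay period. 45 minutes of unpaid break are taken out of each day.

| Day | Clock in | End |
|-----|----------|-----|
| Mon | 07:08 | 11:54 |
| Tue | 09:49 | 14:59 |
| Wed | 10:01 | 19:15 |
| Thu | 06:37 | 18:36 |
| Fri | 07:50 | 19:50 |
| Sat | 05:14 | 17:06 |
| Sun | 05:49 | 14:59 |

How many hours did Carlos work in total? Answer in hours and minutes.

58 h 56 min

Mon: 07:08–11:54 = 4 h 46 min; less 45 min break → 4 h 1 min
Tue: 09:49–14:59 = 5 h 10 min; less 45 min break → 4 h 25 min
Wed: 10:01–19:15 = 9 h 14 min; less 45 min break → 8 h 29 min
Thu: 06:37–18:36 = 11 h 59 min; less 45 min break → 11 h 14 min
Fri: 07:50–19:50 = 12 h 0 min; less 45 min break → 11 h 15 min
Sat: 05:14–17:06 = 11 h 52 min; less 45 min break → 11 h 7 min
Sun: 05:49–14:59 = 9 h 10 min; less 45 min break → 8 h 25 min
Total: 4 h 1 min + 4 h 25 min + 8 h 29 min + 11 h 14 min + 11 h 15 min + 11 h 7 min + 8 h 25 min = 58 h 56 min.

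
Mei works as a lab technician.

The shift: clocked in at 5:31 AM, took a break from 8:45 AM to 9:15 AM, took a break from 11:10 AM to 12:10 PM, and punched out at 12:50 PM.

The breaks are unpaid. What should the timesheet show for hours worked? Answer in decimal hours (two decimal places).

5.82 hours

The shift: 5:31 AM–12:50 PM = 7 h 19 min; less 90 min break → 5 h 49 min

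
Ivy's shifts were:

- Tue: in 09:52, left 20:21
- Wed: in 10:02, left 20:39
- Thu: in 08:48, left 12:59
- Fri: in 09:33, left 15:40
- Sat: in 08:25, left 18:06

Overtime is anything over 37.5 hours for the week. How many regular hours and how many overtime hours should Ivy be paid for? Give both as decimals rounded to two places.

Tue: 09:52–20:21 = 10 h 29 min
Wed: 10:02–20:39 = 10 h 37 min
Thu: 08:48–12:59 = 4 h 11 min
Fri: 09:33–15:40 = 6 h 7 min
Sat: 08:25–18:06 = 9 h 41 min
Total worked: 41 h 5 min = 41.08 h.
Threshold 37.5 h → overtime 3 h 35 min, regular 37 h 30 min.

Regular 37.50 hours, overtime 3.58 hours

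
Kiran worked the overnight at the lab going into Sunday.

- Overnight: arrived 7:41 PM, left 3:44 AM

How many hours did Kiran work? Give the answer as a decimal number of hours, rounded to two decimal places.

Overnight: 7:41 PM → midnight = 4 h 19 min; midnight → 3:44 AM = 3 h 44 min; span 8 h 3 min

8.05 hours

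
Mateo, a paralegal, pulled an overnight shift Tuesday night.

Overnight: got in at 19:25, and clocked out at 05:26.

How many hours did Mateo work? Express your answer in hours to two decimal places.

Overnight: 19:25 → midnight = 4 h 35 min; midnight → 05:26 = 5 h 26 min; span 10 h 1 min

10.02 hours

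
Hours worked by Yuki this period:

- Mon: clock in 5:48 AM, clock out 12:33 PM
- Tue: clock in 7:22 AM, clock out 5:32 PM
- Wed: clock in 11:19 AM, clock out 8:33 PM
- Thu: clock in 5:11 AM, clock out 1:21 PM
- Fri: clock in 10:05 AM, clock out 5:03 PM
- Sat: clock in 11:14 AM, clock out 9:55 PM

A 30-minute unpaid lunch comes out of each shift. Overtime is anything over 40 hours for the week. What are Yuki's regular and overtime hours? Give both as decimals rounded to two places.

Mon: 5:48 AM–12:33 PM = 6 h 45 min; less 30 min break → 6 h 15 min
Tue: 7:22 AM–5:32 PM = 10 h 10 min; less 30 min break → 9 h 40 min
Wed: 11:19 AM–8:33 PM = 9 h 14 min; less 30 min break → 8 h 44 min
Thu: 5:11 AM–1:21 PM = 8 h 10 min; less 30 min break → 7 h 40 min
Fri: 10:05 AM–5:03 PM = 6 h 58 min; less 30 min break → 6 h 28 min
Sat: 11:14 AM–9:55 PM = 10 h 41 min; less 30 min break → 10 h 11 min
Total worked: 48 h 58 min = 48.97 h.
Threshold 40 h → overtime 8 h 58 min, regular 40 h 0 min.

Regular 40.00 hours, overtime 8.97 hours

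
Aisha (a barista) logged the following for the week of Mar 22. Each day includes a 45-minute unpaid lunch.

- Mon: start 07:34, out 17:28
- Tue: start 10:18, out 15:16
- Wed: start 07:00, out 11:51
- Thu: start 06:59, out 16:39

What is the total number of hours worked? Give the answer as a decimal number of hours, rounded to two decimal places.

26.38 hours

Mon: 07:34–17:28 = 9 h 54 min; less 45 min break → 9 h 9 min
Tue: 10:18–15:16 = 4 h 58 min; less 45 min break → 4 h 13 min
Wed: 07:00–11:51 = 4 h 51 min; less 45 min break → 4 h 6 min
Thu: 06:59–16:39 = 9 h 40 min; less 45 min break → 8 h 55 min
Total: 9 h 9 min + 4 h 13 min + 4 h 6 min + 8 h 55 min = 26 h 23 min.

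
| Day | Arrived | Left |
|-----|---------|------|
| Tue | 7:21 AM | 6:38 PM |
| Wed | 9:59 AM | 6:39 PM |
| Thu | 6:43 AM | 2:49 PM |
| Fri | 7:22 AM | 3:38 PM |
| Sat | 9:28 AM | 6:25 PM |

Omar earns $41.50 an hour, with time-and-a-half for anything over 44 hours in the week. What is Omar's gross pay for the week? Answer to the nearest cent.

$1904.85

Tue: 7:21 AM–6:38 PM = 11 h 17 min
Wed: 9:59 AM–6:39 PM = 8 h 40 min
Thu: 6:43 AM–2:49 PM = 8 h 6 min
Fri: 7:22 AM–3:38 PM = 8 h 16 min
Sat: 9:28 AM–6:25 PM = 8 h 57 min
Total worked: 45 h 16 min = 2716 min.
Regular 44 h 0 min = 2640 min at $41.50/h; overtime 1 h 16 min = 76 min at $62.25/h.
Pay = (2640 × $41.50 + 76 × $62.25) ÷ 60 = $1904.85.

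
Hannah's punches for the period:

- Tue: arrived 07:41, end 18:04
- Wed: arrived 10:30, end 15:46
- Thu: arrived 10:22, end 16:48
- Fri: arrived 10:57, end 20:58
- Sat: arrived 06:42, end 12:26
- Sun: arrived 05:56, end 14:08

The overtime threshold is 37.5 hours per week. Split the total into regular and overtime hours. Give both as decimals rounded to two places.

Regular 37.50 hours, overtime 8.53 hours

Tue: 07:41–18:04 = 10 h 23 min
Wed: 10:30–15:46 = 5 h 16 min
Thu: 10:22–16:48 = 6 h 26 min
Fri: 10:57–20:58 = 10 h 1 min
Sat: 06:42–12:26 = 5 h 44 min
Sun: 05:56–14:08 = 8 h 12 min
Total worked: 46 h 2 min = 46.03 h.
Threshold 37.5 h → overtime 8 h 32 min, regular 37 h 30 min.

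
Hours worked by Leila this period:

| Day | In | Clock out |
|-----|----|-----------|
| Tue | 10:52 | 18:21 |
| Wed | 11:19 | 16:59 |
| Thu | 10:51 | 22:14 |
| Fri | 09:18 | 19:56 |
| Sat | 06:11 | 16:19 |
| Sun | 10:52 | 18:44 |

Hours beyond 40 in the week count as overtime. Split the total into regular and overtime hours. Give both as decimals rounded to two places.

Tue: 10:52–18:21 = 7 h 29 min
Wed: 11:19–16:59 = 5 h 40 min
Thu: 10:51–22:14 = 11 h 23 min
Fri: 09:18–19:56 = 10 h 38 min
Sat: 06:11–16:19 = 10 h 8 min
Sun: 10:52–18:44 = 7 h 52 min
Total worked: 53 h 10 min = 53.17 h.
Threshold 40 h → overtime 13 h 10 min, regular 40 h 0 min.

Regular 40.00 hours, overtime 13.17 hours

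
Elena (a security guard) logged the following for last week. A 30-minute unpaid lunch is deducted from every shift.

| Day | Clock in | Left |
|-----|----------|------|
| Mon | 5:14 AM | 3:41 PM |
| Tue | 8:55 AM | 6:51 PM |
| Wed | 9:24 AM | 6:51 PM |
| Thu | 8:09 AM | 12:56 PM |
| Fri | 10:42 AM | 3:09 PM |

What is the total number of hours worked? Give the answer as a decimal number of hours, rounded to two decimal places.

Mon: 5:14 AM–3:41 PM = 10 h 27 min; less 30 min break → 9 h 57 min
Tue: 8:55 AM–6:51 PM = 9 h 56 min; less 30 min break → 9 h 26 min
Wed: 9:24 AM–6:51 PM = 9 h 27 min; less 30 min break → 8 h 57 min
Thu: 8:09 AM–12:56 PM = 4 h 47 min; less 30 min break → 4 h 17 min
Fri: 10:42 AM–3:09 PM = 4 h 27 min; less 30 min break → 3 h 57 min
Total: 9 h 57 min + 9 h 26 min + 8 h 57 min + 4 h 17 min + 3 h 57 min = 36 h 34 min.

36.57 hours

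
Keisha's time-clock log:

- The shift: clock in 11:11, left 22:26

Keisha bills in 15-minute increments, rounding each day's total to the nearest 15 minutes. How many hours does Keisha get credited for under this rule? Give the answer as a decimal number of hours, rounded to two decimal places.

11.25 hours

The shift: 11:11–22:26 = 11 h 15 min → rounds to 11 h 15 min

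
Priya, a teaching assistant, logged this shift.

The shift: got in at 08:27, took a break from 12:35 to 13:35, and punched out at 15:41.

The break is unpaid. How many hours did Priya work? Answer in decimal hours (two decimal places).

The shift: 08:27–15:41 = 7 h 14 min; less 60 min break → 6 h 14 min

6.23 hours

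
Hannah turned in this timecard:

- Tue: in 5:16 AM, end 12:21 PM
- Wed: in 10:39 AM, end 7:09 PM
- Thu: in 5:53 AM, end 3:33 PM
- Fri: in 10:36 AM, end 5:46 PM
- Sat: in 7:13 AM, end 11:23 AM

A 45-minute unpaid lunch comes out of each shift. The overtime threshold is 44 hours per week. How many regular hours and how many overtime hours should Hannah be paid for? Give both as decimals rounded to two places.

Tue: 5:16 AM–12:21 PM = 7 h 5 min; less 45 min break → 6 h 20 min
Wed: 10:39 AM–7:09 PM = 8 h 30 min; less 45 min break → 7 h 45 min
Thu: 5:53 AM–3:33 PM = 9 h 40 min; less 45 min break → 8 h 55 min
Fri: 10:36 AM–5:46 PM = 7 h 10 min; less 45 min break → 6 h 25 min
Sat: 7:13 AM–11:23 AM = 4 h 10 min; less 45 min break → 3 h 25 min
Total worked: 32 h 50 min = 32.83 h.
Threshold 44 h → overtime 0 h 0 min, regular 32 h 50 min.

Regular 32.83 hours, overtime 0.00 hours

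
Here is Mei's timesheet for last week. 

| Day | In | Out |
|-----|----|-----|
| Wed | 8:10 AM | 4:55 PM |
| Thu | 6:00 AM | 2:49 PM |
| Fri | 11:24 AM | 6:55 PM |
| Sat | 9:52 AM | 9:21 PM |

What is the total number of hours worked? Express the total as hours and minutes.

36 h 34 min

Wed: 8:10 AM–4:55 PM = 8 h 45 min
Thu: 6:00 AM–2:49 PM = 8 h 49 min
Fri: 11:24 AM–6:55 PM = 7 h 31 min
Sat: 9:52 AM–9:21 PM = 11 h 29 min
Total: 8 h 45 min + 8 h 49 min + 7 h 31 min + 11 h 29 min = 36 h 34 min.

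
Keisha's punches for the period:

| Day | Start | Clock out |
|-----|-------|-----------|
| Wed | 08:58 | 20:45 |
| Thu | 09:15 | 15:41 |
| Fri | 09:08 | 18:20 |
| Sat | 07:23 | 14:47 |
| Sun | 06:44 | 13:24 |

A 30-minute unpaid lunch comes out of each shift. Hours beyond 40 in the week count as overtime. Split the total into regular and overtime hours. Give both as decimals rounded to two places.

Wed: 08:58–20:45 = 11 h 47 min; less 30 min break → 11 h 17 min
Thu: 09:15–15:41 = 6 h 26 min; less 30 min break → 5 h 56 min
Fri: 09:08–18:20 = 9 h 12 min; less 30 min break → 8 h 42 min
Sat: 07:23–14:47 = 7 h 24 min; less 30 min break → 6 h 54 min
Sun: 06:44–13:24 = 6 h 40 min; less 30 min break → 6 h 10 min
Total worked: 38 h 59 min = 38.98 h.
Threshold 40 h → overtime 0 h 0 min, regular 38 h 59 min.

Regular 38.98 hours, overtime 0.00 hours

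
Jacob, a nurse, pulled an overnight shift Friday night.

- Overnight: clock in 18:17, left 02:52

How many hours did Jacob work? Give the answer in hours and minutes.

Overnight: 18:17 → midnight = 5 h 43 min; midnight → 02:52 = 2 h 52 min; span 8 h 35 min

8 h 35 min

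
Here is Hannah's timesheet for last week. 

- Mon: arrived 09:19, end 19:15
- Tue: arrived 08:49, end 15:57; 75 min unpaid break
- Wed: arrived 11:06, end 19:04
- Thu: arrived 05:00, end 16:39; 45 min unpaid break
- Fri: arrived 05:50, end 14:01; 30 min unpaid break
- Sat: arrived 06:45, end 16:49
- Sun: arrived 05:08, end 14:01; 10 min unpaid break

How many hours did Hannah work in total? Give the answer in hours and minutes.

Mon: 09:19–19:15 = 9 h 56 min
Tue: 08:49–15:57 = 7 h 8 min; less 75 min break → 5 h 53 min
Wed: 11:06–19:04 = 7 h 58 min
Thu: 05:00–16:39 = 11 h 39 min; less 45 min break → 10 h 54 min
Fri: 05:50–14:01 = 8 h 11 min; less 30 min break → 7 h 41 min
Sat: 06:45–16:49 = 10 h 4 min
Sun: 05:08–14:01 = 8 h 53 min; less 10 min break → 8 h 43 min
Total: 9 h 56 min + 5 h 53 min + 7 h 58 min + 10 h 54 min + 7 h 41 min + 10 h 4 min + 8 h 43 min = 61 h 9 min.

61 h 9 min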